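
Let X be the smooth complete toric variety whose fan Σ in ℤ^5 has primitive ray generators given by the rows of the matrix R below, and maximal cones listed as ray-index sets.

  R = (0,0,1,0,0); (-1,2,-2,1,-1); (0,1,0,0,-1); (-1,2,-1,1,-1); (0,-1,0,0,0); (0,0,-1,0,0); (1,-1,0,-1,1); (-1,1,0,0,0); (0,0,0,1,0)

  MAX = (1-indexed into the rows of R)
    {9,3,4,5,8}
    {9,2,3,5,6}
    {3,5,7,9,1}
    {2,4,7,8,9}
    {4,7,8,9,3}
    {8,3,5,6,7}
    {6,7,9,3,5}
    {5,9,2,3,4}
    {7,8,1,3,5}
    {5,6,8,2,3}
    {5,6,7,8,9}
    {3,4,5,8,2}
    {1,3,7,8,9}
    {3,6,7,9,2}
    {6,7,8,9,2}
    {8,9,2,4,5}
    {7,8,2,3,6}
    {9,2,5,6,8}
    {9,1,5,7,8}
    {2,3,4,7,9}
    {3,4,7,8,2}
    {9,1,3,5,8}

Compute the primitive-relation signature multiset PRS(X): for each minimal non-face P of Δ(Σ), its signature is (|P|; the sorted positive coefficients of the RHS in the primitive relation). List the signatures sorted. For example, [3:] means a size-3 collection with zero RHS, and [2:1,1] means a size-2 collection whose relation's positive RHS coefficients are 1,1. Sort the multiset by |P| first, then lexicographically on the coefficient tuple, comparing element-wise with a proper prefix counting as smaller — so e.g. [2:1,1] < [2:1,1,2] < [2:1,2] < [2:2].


9 collections generate NE(X_Σ); each relation:

  {1,6}:  v_{1} + v_{6} = 0  ⇒ sig = [2:]
  {1,2}:  v_{1} + v_{2} = v_{4}  ⇒ sig = [2:1]
  {4,6}:  v_{4} + v_{6} = v_{2}  ⇒ sig = [2:1]
  {1,4}:  v_{1} + v_{4} = v_{3} + v_{8} + v_{9}  ⇒ sig = [2:1,1,1]
  {4,5,7}:  v_{4} + v_{5} + v_{7} = v_{6}  ⇒ sig = [3:1]
  {2,5,7}:  v_{2} + v_{5} + v_{7} = 2·v_{6}  ⇒ sig = [3:2]
  {3,6,8,9}:  v_{3} + v_{6} + v_{8} + v_{9} = v_{4}  ⇒ sig = [4:1]
  {2,3,8,9}:  v_{2} + v_{3} + v_{8} + v_{9} = 2·v_{4}  ⇒ sig = [4:2]
  {3,5,7,8,9}:  v_{3} + v_{5} + v_{7} + v_{8} + v_{9} = 0  ⇒ sig = [5:]

so the primitive-relation signature multiset is
[[2:], [2:1], [2:1], [2:1,1,1], [3:1], [3:2], [4:1], [4:2], [5:]]


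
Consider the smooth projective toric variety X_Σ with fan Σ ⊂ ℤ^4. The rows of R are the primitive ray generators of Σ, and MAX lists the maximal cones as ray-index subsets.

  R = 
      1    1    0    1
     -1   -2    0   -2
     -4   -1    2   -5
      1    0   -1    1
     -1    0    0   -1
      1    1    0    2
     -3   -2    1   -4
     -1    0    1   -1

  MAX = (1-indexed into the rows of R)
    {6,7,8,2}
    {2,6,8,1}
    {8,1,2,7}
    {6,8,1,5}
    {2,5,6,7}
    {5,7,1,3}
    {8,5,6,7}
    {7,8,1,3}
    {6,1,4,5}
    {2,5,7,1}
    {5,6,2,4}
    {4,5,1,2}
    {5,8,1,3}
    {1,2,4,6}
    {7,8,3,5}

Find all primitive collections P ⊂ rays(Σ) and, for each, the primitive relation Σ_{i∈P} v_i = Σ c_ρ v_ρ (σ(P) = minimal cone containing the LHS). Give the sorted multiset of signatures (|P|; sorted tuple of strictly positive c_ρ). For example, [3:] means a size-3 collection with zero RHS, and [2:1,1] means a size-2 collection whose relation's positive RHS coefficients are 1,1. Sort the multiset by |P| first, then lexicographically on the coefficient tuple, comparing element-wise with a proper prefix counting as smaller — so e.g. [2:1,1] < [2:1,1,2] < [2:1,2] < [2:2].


Minimal non-faces — 9 found among 8 rays, 15 max cones:

  P = {4,8}:  v_{4} + v_{8} = 0 ; sig = [2:]
  P = {4,7}:  v_{4} + v_{7} = v_{2} + v_{5} ; sig = [2:1,1]
  P = {3,4}:  v_{3} + v_{4} = v_{1} + v_{5} + v_{7} ; sig = [2:1,1,1]
  P = {2,3}:  v_{2} + v_{3} = v_{1} + 2·v_{7} ; sig = [2:1,2]
  P = {3,6}:  v_{3} + v_{6} = v_{5} + 2·v_{8} ; sig = [2:1,2]
  P = {1,6,7}:  v_{1} + v_{6} + v_{7} = v_{8} ; sig = [3:1]
  P = {2,5,8}:  v_{2} + v_{5} + v_{8} = v_{7} ; sig = [3:1]
  P = {1,2,5,6}:  v_{1} + v_{2} + v_{5} + v_{6} = 0 ; sig = [4:]
  P = {1,5,7,8}:  v_{1} + v_{5} + v_{7} + v_{8} = v_{3} ; sig = [4:1]

Sorted signature multiset PRS(X):
    [2:]
    [2:1,1]
    [2:1,1,1]
    [2:1,2]
    [2:1,2]
    [3:1]
    [3:1]
    [4:]
    [4:1]


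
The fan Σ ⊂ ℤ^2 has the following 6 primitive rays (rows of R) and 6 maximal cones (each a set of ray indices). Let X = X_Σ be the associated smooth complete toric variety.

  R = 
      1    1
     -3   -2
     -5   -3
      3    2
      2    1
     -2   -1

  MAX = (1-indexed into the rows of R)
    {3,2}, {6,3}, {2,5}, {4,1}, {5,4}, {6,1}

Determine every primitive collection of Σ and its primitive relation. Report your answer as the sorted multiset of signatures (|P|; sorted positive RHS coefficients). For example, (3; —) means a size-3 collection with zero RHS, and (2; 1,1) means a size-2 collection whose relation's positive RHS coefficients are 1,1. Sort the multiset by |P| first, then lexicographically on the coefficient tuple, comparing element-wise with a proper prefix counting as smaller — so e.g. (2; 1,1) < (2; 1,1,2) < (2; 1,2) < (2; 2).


Primitive collections (9):

  {2,4}:  v_{2} + v_{4} = 0  ⇒ sig = (2; —)
  {5,6}:  v_{5} + v_{6} = 0  ⇒ sig = (2; —)
  {1,2}:  v_{1} + v_{2} = v_{6}  ⇒ sig = (2; 1)
  {1,5}:  v_{1} + v_{5} = v_{4}  ⇒ sig = (2; 1)
  {2,6}:  v_{2} + v_{6} = v_{3}  ⇒ sig = (2; 1)
  {3,4}:  v_{3} + v_{4} = v_{6}  ⇒ sig = (2; 1)
  {3,5}:  v_{3} + v_{5} = v_{2}  ⇒ sig = (2; 1)
  {4,6}:  v_{4} + v_{6} = v_{1}  ⇒ sig = (2; 1)
  {1,3}:  v_{1} + v_{3} = 2·v_{6}  ⇒ sig = (2; 2)

Hence PRS(X_Σ) =
    (2; —)
    (2; —)
    (2; 1)
    (2; 1)
    (2; 1)
    (2; 1)
    (2; 1)
    (2; 1)
    (2; 2)


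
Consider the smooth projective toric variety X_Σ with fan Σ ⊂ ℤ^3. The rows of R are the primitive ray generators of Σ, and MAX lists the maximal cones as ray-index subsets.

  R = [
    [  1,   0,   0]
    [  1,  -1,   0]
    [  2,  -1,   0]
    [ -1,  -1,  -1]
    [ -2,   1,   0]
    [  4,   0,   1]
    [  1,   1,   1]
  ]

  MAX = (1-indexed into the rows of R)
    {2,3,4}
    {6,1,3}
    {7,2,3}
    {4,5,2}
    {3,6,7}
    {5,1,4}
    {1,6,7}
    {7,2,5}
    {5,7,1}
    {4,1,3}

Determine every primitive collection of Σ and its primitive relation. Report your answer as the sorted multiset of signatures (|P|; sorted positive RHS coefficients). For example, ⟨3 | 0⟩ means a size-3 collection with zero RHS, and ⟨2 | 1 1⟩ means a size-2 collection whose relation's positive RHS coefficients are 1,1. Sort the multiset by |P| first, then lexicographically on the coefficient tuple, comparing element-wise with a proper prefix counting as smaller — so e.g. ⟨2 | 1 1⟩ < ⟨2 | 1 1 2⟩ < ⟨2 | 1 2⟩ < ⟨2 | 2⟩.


7 collections generate NE(X_Σ); each relation:

  P={3,5}:  v_{3} + v_{5} = 0 ; sig = ⟨2 | 0⟩
  P={4,7}:  v_{4} + v_{7} = 0 ; sig = ⟨2 | 0⟩
  P={1,2}:  v_{1} + v_{2} = v_{3} ; sig = ⟨2 | 1⟩
  P={4,6}:  v_{4} + v_{6} = v_{1} + v_{3} ; sig = ⟨2 | 1 1⟩
  P={5,6}:  v_{5} + v_{6} = v_{1} + v_{7} ; sig = ⟨2 | 1 1⟩
  P={2,6}:  v_{2} + v_{6} = 2·v_{3} + v_{7} ; sig = ⟨2 | 1 2⟩
  P={1,3,7}:  v_{1} + v_{3} + v_{7} = v_{6} ; sig = ⟨3 | 1⟩

Signatures (|P|; sorted positive RHS coefficients), sorted:
    ⟨2 | 0⟩
    ⟨2 | 0⟩
    ⟨2 | 1⟩
    ⟨2 | 1 1⟩
    ⟨2 | 1 1⟩
    ⟨2 | 1 2⟩
    ⟨3 | 1⟩


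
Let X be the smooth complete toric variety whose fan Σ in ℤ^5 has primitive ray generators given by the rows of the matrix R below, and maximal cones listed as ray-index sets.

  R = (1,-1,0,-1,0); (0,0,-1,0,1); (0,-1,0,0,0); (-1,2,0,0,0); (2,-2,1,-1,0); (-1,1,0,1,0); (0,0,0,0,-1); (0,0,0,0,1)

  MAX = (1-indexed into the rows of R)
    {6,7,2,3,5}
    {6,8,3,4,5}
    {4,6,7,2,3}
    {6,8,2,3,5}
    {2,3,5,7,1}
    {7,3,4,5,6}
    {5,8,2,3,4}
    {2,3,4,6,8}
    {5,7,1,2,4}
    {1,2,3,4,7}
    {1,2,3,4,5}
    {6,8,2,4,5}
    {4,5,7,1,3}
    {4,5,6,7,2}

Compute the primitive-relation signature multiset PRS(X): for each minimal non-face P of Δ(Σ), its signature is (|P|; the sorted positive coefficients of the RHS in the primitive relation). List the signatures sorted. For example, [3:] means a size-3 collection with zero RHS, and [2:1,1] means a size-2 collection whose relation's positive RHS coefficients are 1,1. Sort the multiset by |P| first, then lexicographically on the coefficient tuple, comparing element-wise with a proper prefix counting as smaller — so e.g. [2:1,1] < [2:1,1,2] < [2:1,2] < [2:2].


Minimal non-faces — 5 found among 8 rays, 14 max cones:

  {1,6}:  v_{1} + v_{6} = 0  so sig = [2:]
  {7,8}:  v_{7} + v_{8} = 0  so sig = [2:]
  {1,8}:  v_{1} + v_{8} = v_{2} + v_{3} + v_{4} + v_{5}  so sig = [2:1,1,1,1]
  {2,3,4,5,6}:  v_{2} + v_{3} + v_{4} + v_{5} + v_{6} = v_{8}  so sig = [5:1]
  {2,3,4,5,7}:  v_{2} + v_{3} + v_{4} + v_{5} + v_{7} = v_{1}  so sig = [5:1]

Signatures (|P|; sorted positive RHS coefficients), sorted:
    |P|=2: 3 collections, coeffs (), (), (1,1,1,1)
    |P|=5: 2 collections, coeffs (1), (1)


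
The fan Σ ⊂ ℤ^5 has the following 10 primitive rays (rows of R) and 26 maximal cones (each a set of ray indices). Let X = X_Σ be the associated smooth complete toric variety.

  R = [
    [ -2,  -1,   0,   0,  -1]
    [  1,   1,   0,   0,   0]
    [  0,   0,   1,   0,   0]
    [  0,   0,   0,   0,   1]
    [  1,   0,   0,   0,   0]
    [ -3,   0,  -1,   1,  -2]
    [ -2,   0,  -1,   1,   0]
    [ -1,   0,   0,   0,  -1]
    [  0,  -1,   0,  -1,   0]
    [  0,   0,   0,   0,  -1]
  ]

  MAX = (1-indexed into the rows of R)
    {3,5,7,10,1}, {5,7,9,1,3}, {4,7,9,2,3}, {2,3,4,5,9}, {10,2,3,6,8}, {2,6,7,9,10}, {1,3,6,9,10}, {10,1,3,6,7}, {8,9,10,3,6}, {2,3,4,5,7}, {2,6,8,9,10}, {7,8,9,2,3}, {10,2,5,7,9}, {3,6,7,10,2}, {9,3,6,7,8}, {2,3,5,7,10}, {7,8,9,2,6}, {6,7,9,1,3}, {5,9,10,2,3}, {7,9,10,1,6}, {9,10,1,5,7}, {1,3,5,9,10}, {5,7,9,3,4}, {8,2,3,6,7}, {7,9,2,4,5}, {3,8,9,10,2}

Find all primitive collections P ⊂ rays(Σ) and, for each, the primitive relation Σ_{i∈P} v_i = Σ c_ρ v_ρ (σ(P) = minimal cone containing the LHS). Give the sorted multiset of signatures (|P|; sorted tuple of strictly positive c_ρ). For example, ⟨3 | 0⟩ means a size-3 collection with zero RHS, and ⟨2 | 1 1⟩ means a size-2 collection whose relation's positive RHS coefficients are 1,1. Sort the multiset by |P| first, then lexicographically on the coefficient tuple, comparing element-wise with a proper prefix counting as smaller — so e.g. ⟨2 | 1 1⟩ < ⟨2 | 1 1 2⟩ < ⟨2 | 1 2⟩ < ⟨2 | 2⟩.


|primitive collections| = 12. Relations:

  P={4,10}:  v_{4} + v_{10} = 0  →  sig = ⟨2 | 0⟩
  P={1,2}:  v_{1} + v_{2} = v_{8}  →  sig = ⟨2 | 1⟩
  P={5,8}:  v_{5} + v_{8} = v_{10}  →  sig = ⟨2 | 1⟩
  P={4,6}:  v_{4} + v_{6} = v_{7} + v_{8}  →  sig = ⟨2 | 1 1⟩
  P={1,4}:  v_{1} + v_{4} = v_{3} + v_{7} + v_{9}  →  sig = ⟨2 | 1 1 1⟩
  P={1,8}:  v_{1} + v_{8} = v_{3} + v_{6} + v_{9}  →  sig = ⟨2 | 1 1 1⟩
  P={4,8}:  v_{4} + v_{8} = v_{2} + v_{3} + v_{7} + v_{9}  →  sig = ⟨2 | 1 1 1 1⟩
  P={5,6}:  v_{5} + v_{6} = v_{7} + 2·v_{10}  →  sig = ⟨2 | 1 2⟩
  P={7,8,10}:  v_{7} + v_{8} + v_{10} = v_{6}  →  sig = ⟨3 | 1⟩
  P={3,7,9,10}:  v_{3} + v_{7} + v_{9} + v_{10} = v_{1}  →  sig = ⟨4 | 1⟩
  P={2,3,6,9}:  v_{2} + v_{3} + v_{6} + v_{9} = 2·v_{8}  →  sig = ⟨4 | 2⟩
  P={2,3,5,7,9}:  v_{2} + v_{3} + v_{5} + v_{7} + v_{9} = 0  →  sig = ⟨5 | 0⟩

so the primitive-relation signature multiset is
    ⟨2 | 0⟩
    ⟨2 | 1⟩
    ⟨2 | 1⟩
    ⟨2 | 1 1⟩
    ⟨2 | 1 1 1⟩
    ⟨2 | 1 1 1⟩
    ⟨2 | 1 1 1 1⟩
    ⟨2 | 1 2⟩
    ⟨3 | 1⟩
    ⟨4 | 1⟩
    ⟨4 | 2⟩
    ⟨5 | 0⟩


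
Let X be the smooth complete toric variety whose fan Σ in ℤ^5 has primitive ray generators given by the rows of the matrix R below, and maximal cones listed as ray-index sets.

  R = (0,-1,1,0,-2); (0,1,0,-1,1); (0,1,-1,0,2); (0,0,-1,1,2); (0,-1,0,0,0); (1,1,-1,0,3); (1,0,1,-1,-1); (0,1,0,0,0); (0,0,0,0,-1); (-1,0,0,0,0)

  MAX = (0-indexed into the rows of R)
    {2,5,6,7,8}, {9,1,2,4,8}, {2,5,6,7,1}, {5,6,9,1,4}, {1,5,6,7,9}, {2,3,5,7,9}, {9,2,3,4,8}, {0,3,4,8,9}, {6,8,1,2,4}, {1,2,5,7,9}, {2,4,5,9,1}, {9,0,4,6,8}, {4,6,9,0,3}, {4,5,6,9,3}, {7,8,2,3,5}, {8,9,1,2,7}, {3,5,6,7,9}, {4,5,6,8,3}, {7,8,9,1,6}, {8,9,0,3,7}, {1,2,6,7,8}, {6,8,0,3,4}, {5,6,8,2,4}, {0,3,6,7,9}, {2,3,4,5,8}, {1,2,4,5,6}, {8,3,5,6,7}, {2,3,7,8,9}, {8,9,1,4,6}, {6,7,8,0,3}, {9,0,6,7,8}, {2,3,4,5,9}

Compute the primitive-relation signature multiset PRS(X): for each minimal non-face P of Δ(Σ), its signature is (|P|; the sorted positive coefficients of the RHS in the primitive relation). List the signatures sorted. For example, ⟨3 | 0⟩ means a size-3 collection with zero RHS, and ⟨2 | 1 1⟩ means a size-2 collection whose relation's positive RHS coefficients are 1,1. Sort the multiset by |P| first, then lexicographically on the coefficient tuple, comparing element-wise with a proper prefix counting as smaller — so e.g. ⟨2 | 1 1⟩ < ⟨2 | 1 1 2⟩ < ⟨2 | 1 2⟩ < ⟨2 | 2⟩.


Minimal non-faces — 10 found among 10 rays, 32 max cones:

  • {0,2}:  v_{0} + v_{2} = 0 ; sig = ⟨2 | 0⟩
  • {4,7}:  v_{4} + v_{7} = 0 ; sig = ⟨2 | 0⟩
  • {0,1}:  v_{0} + v_{1} = v_{6} + v_{9} ; sig = ⟨2 | 1 1⟩
  • {0,5}:  v_{0} + v_{5} = v_{3} + v_{6} ; sig = ⟨2 | 1 1⟩
  • {1,3}:  v_{1} + v_{3} = v_{5} + v_{9} ; sig = ⟨2 | 1 1⟩
  • {2,3,6}:  v_{2} + v_{3} + v_{6} = v_{5} ; sig = ⟨3 | 1⟩
  • {2,6,9}:  v_{2} + v_{6} + v_{9} = v_{1} ; sig = ⟨3 | 1⟩
  • {5,8,9}:  v_{5} + v_{8} + v_{9} = v_{2} ; sig = ⟨3 | 1⟩
  • {1,5,8}:  v_{1} + v_{5} + v_{8} = 2·v_{2} + v_{6} ; sig = ⟨3 | 1 2⟩
  • {3,6,8,9}:  v_{3} + v_{6} + v_{8} + v_{9} = 0 ; sig = ⟨4 | 0⟩

Sorted signature multiset PRS(X):
    ⟨2 | 0⟩
    ⟨2 | 0⟩
    ⟨2 | 1 1⟩
    ⟨2 | 1 1⟩
    ⟨2 | 1 1⟩
    ⟨3 | 1⟩
    ⟨3 | 1⟩
    ⟨3 | 1⟩
    ⟨3 | 1 2⟩
    ⟨4 | 0⟩


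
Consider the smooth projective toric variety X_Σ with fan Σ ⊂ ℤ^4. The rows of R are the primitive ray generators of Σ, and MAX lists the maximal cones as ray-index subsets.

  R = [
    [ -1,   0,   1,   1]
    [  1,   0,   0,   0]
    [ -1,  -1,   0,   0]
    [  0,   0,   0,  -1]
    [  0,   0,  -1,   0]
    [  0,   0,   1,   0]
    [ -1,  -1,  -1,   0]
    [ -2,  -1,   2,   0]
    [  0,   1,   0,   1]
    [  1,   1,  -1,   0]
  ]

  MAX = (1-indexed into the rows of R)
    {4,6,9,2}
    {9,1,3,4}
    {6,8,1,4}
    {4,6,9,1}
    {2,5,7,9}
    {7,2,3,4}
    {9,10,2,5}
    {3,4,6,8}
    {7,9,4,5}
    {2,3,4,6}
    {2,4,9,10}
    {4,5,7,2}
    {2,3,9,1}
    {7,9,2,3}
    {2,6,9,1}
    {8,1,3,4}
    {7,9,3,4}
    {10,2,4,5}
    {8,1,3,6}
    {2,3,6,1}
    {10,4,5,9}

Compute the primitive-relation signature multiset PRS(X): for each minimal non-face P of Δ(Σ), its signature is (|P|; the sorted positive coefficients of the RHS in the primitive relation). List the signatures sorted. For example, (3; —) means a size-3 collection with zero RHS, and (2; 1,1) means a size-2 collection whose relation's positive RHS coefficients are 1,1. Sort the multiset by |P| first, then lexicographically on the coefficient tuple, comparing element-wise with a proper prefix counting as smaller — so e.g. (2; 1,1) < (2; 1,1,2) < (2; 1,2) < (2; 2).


Primitive collections (20):

  P = {5,6}:  v_{5} + v_{6} = 0 — sig = (2; —)
  P = {1,10}:  v_{1} + v_{10} = v_{9} — sig = (2; 1)
  P = {3,5}:  v_{3} + v_{5} = v_{7} — sig = (2; 1)
  P = {3,10}:  v_{3} + v_{10} = v_{5} — sig = (2; 1)
  P = {6,7}:  v_{6} + v_{7} = v_{3} — sig = (2; 1)
  P = {1,5}:  v_{1} + v_{5} = v_{3} + v_{9} — sig = (2; 1,1)
  P = {8,10}:  v_{8} + v_{10} = v_{1} + v_{4} — sig = (2; 1,1)
  P = {5,8}:  v_{5} + v_{8} = v_{1} + v_{3} + v_{4} — sig = (2; 1,1,1)
  P = {6,10}:  v_{6} + v_{10} = v_{2} + v_{4} + v_{9} — sig = (2; 1,1,1)
  P = {7,8}:  v_{7} + v_{8} = v_{1} + 2·v_{3} + v_{4} — sig = (2; 1,1,2)
  P = {1,7}:  v_{1} + v_{7} = 2·v_{3} + v_{9} — sig = (2; 1,2)
  P = {2,8}:  v_{2} + v_{8} = v_{3} + 2·v_{6} — sig = (2; 1,2)
  P = {8,9}:  v_{8} + v_{9} = 2·v_{1} + v_{4} — sig = (2; 1,2)
  P = {7,10}:  v_{7} + v_{10} = 2·v_{5} — sig = (2; 2)
  P = {1,2,4}:  v_{1} + v_{2} + v_{4} = v_{6} — sig = (3; 1)
  P = {3,6,9}:  v_{3} + v_{6} + v_{9} = v_{1} — sig = (3; 1)
  P = {2,3,4,9}:  v_{2} + v_{3} + v_{4} + v_{9} = 0 — sig = (4; —)
  P = {1,3,4,6}:  v_{1} + v_{3} + v_{4} + v_{6} = v_{8} — sig = (4; 1)
  P = {2,4,5,9}:  v_{2} + v_{4} + v_{5} + v_{9} = v_{10} — sig = (4; 1)
  P = {2,4,7,9}:  v_{2} + v_{4} + v_{7} + v_{9} = v_{5} — sig = (4; 1)

so the primitive-relation signature multiset is
{ (2; —),  (2; 1) ×4,  (2; 1,1) ×2,  (2; 1,1,1) ×2,  (2; 1,1,2),  (2; 1,2) ×3,  (2; 2),  (3; 1) ×2,  (4; —),  (4; 1) ×3 }


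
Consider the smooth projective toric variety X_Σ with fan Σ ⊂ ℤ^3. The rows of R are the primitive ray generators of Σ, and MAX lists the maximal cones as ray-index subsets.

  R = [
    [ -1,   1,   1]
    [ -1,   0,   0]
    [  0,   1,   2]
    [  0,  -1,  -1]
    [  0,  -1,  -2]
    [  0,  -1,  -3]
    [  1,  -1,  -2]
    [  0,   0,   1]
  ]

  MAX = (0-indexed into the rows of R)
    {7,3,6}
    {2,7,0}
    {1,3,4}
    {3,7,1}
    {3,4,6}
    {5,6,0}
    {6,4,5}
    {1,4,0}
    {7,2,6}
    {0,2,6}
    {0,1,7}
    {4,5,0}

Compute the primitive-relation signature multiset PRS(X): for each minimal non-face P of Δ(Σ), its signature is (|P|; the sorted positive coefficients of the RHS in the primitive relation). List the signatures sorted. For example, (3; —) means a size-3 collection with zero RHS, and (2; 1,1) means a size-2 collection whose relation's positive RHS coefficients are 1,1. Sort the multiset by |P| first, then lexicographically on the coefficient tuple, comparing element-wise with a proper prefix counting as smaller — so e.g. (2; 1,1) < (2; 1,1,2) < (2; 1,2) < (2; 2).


The 12 primitive collections of Σ (r=8, n=3):

  {2,4}:  v_{2} + v_{4} = 0  ⇒ sig = (2; —)
  {0,3}:  v_{0} + v_{3} = v_{1}  ⇒ sig = (2; 1)
  {1,6}:  v_{1} + v_{6} = v_{4}  ⇒ sig = (2; 1)
  {2,3}:  v_{2} + v_{3} = v_{7}  ⇒ sig = (2; 1)
  {4,7}:  v_{4} + v_{7} = v_{3}  ⇒ sig = (2; 1)
  {5,7}:  v_{5} + v_{7} = v_{4}  ⇒ sig = (2; 1)
  {1,2}:  v_{1} + v_{2} = v_{0} + v_{7}  ⇒ sig = (2; 1,1)
  {2,5}:  v_{2} + v_{5} = v_{0} + v_{6}  ⇒ sig = (2; 1,1)
  {1,5}:  v_{1} + v_{5} = v_{0} + 2·v_{4}  ⇒ sig = (2; 1,2)
  {3,5}:  v_{3} + v_{5} = 2·v_{4}  ⇒ sig = (2; 2)
  {0,6,7}:  v_{0} + v_{6} + v_{7} = 0  ⇒ sig = (3; —)
  {0,4,6}:  v_{0} + v_{4} + v_{6} = v_{5}  ⇒ sig = (3; 1)

Hence PRS(X_Σ) =
    (2; —)
    (2; 1)
    (2; 1)
    (2; 1)
    (2; 1)
    (2; 1)
    (2; 1,1)
    (2; 1,1)
    (2; 1,2)
    (2; 2)
    (3; —)
    (3; 1)


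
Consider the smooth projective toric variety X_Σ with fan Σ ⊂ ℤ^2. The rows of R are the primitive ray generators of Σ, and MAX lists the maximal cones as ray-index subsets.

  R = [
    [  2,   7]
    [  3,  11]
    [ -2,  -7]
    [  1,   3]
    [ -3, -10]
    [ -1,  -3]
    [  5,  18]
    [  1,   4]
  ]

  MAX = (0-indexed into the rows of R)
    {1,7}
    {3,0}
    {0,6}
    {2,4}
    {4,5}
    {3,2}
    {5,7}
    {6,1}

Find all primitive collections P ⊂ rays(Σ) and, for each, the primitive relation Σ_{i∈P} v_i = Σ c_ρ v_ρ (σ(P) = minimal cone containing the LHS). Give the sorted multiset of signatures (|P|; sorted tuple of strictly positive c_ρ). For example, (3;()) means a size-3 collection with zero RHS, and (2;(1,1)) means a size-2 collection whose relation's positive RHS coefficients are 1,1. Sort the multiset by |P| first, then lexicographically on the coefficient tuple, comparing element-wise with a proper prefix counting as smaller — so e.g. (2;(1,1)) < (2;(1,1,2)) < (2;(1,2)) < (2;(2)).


Minimal non-faces — 20 found among 8 rays, 8 max cones:

  • {0,2}:  v_{0} + v_{2} = 0  ⇒ sig = (2;())
  • {3,5}:  v_{3} + v_{5} = 0  ⇒ sig = (2;())
  • {0,1}:  v_{0} + v_{1} = v_{6}  ⇒ sig = (2;(1))
  • {0,4}:  v_{0} + v_{4} = v_{5}  ⇒ sig = (2;(1))
  • {0,5}:  v_{0} + v_{5} = v_{7}  ⇒ sig = (2;(1))
  • {0,7}:  v_{0} + v_{7} = v_{1}  ⇒ sig = (2;(1))
  • {1,2}:  v_{1} + v_{2} = v_{7}  ⇒ sig = (2;(1))
  • {2,5}:  v_{2} + v_{5} = v_{4}  ⇒ sig = (2;(1))
  • {2,6}:  v_{2} + v_{6} = v_{1}  ⇒ sig = (2;(1))
  • {2,7}:  v_{2} + v_{7} = v_{5}  ⇒ sig = (2;(1))
  • {3,4}:  v_{3} + v_{4} = v_{2}  ⇒ sig = (2;(1))
  • {3,7}:  v_{3} + v_{7} = v_{0}  ⇒ sig = (2;(1))
  • {1,4}:  v_{1} + v_{4} = v_{5} + v_{7}  ⇒ sig = (2;(1,1))
  • {5,6}:  v_{5} + v_{6} = v_{1} + v_{7}  ⇒ sig = (2;(1,1))
  • {1,3}:  v_{1} + v_{3} = 2·v_{0}  ⇒ sig = (2;(2))
  • {1,5}:  v_{1} + v_{5} = 2·v_{7}  ⇒ sig = (2;(2))
  • {4,6}:  v_{4} + v_{6} = 2·v_{7}  ⇒ sig = (2;(2))
  • {4,7}:  v_{4} + v_{7} = 2·v_{5}  ⇒ sig = (2;(2))
  • {6,7}:  v_{6} + v_{7} = 2·v_{1}  ⇒ sig = (2;(2))
  • {3,6}:  v_{3} + v_{6} = 3·v_{0}  ⇒ sig = (2;(3))

Hence PRS(X_Σ) =
{ (2;()) ×2,  (2;(1)) ×10,  (2;(1,1)) ×2,  (2;(2)) ×5,  (2;(3)) }


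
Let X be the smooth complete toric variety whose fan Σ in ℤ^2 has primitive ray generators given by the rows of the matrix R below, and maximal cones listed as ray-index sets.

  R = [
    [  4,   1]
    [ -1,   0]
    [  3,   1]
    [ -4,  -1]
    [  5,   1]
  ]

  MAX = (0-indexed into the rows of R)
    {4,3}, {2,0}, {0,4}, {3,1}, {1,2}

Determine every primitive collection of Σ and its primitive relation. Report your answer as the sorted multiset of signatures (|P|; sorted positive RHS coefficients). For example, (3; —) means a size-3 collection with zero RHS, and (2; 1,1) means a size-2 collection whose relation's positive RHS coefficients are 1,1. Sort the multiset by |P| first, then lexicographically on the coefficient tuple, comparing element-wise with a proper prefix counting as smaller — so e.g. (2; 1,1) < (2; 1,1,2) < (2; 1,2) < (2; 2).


The 5 primitive collections of Σ (r=5, n=2):

  • {0,3}:  v_{0} + v_{3} = 0  ⟹  sig = (2; —)
  • {0,1}:  v_{0} + v_{1} = v_{2}  ⟹  sig = (2; 1)
  • {1,4}:  v_{1} + v_{4} = v_{0}  ⟹  sig = (2; 1)
  • {2,3}:  v_{2} + v_{3} = v_{1}  ⟹  sig = (2; 1)
  • {2,4}:  v_{2} + v_{4} = 2·v_{0}  ⟹  sig = (2; 2)

Sorted signature multiset PRS(X):
    |P|=2: 5 collections, coeffs (), (1), (1), (1), (2)


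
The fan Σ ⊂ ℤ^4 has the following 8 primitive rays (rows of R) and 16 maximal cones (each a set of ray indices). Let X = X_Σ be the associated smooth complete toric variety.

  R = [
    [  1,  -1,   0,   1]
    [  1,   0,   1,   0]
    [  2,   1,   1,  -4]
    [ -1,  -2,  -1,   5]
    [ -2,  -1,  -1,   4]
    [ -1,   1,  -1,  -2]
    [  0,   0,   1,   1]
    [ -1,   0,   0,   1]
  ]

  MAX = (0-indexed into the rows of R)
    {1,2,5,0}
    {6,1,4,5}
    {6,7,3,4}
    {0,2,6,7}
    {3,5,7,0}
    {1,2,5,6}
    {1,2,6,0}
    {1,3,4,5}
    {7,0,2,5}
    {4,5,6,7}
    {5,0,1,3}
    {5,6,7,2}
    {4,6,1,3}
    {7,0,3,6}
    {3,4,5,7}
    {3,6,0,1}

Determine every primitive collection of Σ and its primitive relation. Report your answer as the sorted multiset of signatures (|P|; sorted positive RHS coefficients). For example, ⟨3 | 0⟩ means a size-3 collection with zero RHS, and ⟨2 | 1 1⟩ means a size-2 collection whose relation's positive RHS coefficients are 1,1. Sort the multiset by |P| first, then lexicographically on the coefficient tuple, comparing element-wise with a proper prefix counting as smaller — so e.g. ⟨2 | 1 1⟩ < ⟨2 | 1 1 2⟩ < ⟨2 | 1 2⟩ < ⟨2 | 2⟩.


6 collections generate NE(X_Σ); each relation:

  {2,4}:  v_{2} + v_{4} = 0 — sig = ⟨2 | 0⟩
  {0,4}:  v_{0} + v_{4} = v_{3} — sig = ⟨2 | 1⟩
  {1,7}:  v_{1} + v_{7} = v_{6} — sig = ⟨2 | 1⟩
  {2,3}:  v_{2} + v_{3} = v_{0} — sig = ⟨2 | 1⟩
  {0,5,6}:  v_{0} + v_{5} + v_{6} = 0 — sig = ⟨3 | 0⟩
  {3,5,6}:  v_{3} + v_{5} + v_{6} = v_{4} — sig = ⟨3 | 1⟩

Signatures (|P|; sorted positive RHS coefficients), sorted:
[⟨2 | 0⟩, ⟨2 | 1⟩, ⟨2 | 1⟩, ⟨2 | 1⟩, ⟨3 | 0⟩, ⟨3 | 1⟩]


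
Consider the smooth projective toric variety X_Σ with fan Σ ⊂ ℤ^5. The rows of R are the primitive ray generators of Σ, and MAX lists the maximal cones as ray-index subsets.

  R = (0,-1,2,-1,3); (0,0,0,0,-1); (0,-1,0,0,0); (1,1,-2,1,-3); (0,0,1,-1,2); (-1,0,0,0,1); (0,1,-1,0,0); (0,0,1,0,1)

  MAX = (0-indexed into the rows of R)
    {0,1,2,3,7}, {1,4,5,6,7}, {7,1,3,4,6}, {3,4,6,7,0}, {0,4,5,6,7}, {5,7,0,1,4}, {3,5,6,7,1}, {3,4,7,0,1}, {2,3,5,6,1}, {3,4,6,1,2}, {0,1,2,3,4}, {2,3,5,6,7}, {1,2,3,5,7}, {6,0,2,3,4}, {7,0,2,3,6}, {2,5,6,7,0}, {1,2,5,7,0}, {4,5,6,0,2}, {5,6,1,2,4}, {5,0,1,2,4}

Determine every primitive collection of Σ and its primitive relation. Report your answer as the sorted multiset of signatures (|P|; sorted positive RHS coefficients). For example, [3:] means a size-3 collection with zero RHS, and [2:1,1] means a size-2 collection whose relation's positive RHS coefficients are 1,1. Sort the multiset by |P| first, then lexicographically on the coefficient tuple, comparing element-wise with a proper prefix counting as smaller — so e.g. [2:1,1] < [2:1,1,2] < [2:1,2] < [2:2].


5 minimal non-faces of Δ(Σ) (on 8 rays):

  {0,1,6}:  v_{0} + v_{1} + v_{6} = v_{4}  so sig = [3:1]
  {2,4,7}:  v_{2} + v_{4} + v_{7} = v_{0}  so sig = [3:1]
  {3,4,5}:  v_{3} + v_{4} + v_{5} = v_{6}  so sig = [3:1]
  {0,3,5}:  v_{0} + v_{3} + v_{5} = v_{2} + v_{6} + v_{7}  so sig = [3:1,1,1]
  {1,2,6,7}:  v_{1} + v_{2} + v_{6} + v_{7} = 0  so sig = [4:]

Sorted signature multiset PRS(X):
{ [3:1] ×3,  [3:1,1,1],  [4:] }


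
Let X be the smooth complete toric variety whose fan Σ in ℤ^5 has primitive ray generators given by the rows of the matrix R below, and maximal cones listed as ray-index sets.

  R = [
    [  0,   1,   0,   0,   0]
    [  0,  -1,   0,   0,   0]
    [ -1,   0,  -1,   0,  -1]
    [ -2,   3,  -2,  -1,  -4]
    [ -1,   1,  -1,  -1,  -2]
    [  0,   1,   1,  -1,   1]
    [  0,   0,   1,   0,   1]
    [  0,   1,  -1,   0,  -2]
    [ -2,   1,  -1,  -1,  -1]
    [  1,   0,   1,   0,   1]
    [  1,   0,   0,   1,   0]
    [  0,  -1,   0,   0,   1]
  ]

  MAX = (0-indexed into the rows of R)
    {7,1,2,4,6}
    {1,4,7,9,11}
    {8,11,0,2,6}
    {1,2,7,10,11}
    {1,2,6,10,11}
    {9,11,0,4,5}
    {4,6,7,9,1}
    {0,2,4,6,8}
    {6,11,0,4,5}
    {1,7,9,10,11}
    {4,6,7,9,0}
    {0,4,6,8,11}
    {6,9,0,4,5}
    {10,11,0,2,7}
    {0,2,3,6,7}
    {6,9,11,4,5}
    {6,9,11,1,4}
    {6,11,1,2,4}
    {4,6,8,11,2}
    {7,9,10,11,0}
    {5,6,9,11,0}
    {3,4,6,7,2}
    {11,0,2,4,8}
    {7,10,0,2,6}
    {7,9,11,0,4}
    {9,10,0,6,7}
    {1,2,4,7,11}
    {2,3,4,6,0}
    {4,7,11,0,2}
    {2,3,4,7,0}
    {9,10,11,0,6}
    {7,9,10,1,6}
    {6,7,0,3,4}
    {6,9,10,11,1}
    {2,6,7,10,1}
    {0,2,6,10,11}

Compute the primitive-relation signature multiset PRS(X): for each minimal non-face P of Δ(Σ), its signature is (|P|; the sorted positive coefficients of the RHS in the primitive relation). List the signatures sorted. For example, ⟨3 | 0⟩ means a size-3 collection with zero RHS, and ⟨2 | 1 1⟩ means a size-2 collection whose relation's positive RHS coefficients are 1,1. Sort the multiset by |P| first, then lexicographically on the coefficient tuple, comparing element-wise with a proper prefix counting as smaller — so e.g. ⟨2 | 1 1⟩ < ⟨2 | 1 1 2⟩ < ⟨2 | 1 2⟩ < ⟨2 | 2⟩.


Σ has 22 primitive collections:

  {0,1}:  v_{0} + v_{1} = 0  so sig = ⟨2 | 0⟩
  {2,9}:  v_{2} + v_{9} = 0  so sig = ⟨2 | 0⟩
  {4,10}:  v_{4} + v_{10} = v_{7}  so sig = ⟨2 | 1⟩
  {5,10}:  v_{5} + v_{10} = v_{0} + v_{9}  so sig = ⟨2 | 1 1⟩
  {8,10}:  v_{8} + v_{10} = v_{0} + v_{2}  so sig = ⟨2 | 1 1⟩
  {3,11}:  v_{3} + v_{11} = v_{0} + v_{2} + v_{4}  so sig = ⟨2 | 1 1 1⟩
  {5,7}:  v_{5} + v_{7} = v_{0} + v_{4} + v_{9}  so sig = ⟨2 | 1 1 1⟩
  {7,8}:  v_{7} + v_{8} = v_{0} + v_{2} + v_{4}  so sig = ⟨2 | 1 1 1⟩
  {1,3}:  v_{1} + v_{3} = v_{2} + v_{4} + v_{6} + v_{7}  so sig = ⟨2 | 1 1 1 1⟩
  {1,5}:  v_{1} + v_{5} = v_{4} + v_{6} + v_{9} + v_{11}  so sig = ⟨2 | 1 1 1 1⟩
  {1,8}:  v_{1} + v_{8} = v_{2} + v_{4} + v_{6} + v_{11}  so sig = ⟨2 | 1 1 1 1⟩
  {2,5}:  v_{2} + v_{5} = v_{0} + v_{4} + v_{6} + v_{11}  so sig = ⟨2 | 1 1 1 1⟩
  {3,9}:  v_{3} + v_{9} = v_{0} + v_{4} + v_{6} + v_{7}  so sig = ⟨2 | 1 1 1 1⟩
  {8,9}:  v_{8} + v_{9} = v_{0} + v_{4} + v_{6} + v_{11}  so sig = ⟨2 | 1 1 1 1⟩
  {3,10}:  v_{3} + v_{10} = v_{0} + v_{2} + v_{6} + 2·v_{7}  so sig = ⟨2 | 1 1 1 2⟩
  {3,5}:  v_{3} + v_{5} = 2·v_{0} + 2·v_{4} + v_{6}  so sig = ⟨2 | 1 2 2⟩
  {3,8}:  v_{3} + v_{8} = 2·v_{0} + 2·v_{2} + 2·v_{4} + v_{6}  so sig = ⟨2 | 1 2 2 2⟩
  {5,8}:  v_{5} + v_{8} = 2·v_{0} + 2·v_{4} + 2·v_{6} + 2·v_{11}  so sig = ⟨2 | 2 2 2 2⟩
  {6,7,11}:  v_{6} + v_{7} + v_{11} = 0  so sig = ⟨3 | 0⟩
  {0,2,4,6,7}:  v_{0} + v_{2} + v_{4} + v_{6} + v_{7} = v_{3}  so sig = ⟨5 | 1⟩
  {0,2,4,6,11}:  v_{0} + v_{2} + v_{4} + v_{6} + v_{11} = v_{8}  so sig = ⟨5 | 1⟩
  {0,4,6,9,11}:  v_{0} + v_{4} + v_{6} + v_{9} + v_{11} = v_{5}  so sig = ⟨5 | 1⟩

Signatures (|P|; sorted positive RHS coefficients), sorted:
[⟨2 | 0⟩, ⟨2 | 0⟩, ⟨2 | 1⟩, ⟨2 | 1 1⟩, ⟨2 | 1 1⟩, ⟨2 | 1 1 1⟩, ⟨2 | 1 1 1⟩, ⟨2 | 1 1 1⟩, ⟨2 | 1 1 1 1⟩, ⟨2 | 1 1 1 1⟩, ⟨2 | 1 1 1 1⟩, ⟨2 | 1 1 1 1⟩, ⟨2 | 1 1 1 1⟩, ⟨2 | 1 1 1 1⟩, ⟨2 | 1 1 1 2⟩, ⟨2 | 1 2 2⟩, ⟨2 | 1 2 2 2⟩, ⟨2 | 2 2 2 2⟩, ⟨3 | 0⟩, ⟨5 | 1⟩, ⟨5 | 1⟩, ⟨5 | 1⟩]


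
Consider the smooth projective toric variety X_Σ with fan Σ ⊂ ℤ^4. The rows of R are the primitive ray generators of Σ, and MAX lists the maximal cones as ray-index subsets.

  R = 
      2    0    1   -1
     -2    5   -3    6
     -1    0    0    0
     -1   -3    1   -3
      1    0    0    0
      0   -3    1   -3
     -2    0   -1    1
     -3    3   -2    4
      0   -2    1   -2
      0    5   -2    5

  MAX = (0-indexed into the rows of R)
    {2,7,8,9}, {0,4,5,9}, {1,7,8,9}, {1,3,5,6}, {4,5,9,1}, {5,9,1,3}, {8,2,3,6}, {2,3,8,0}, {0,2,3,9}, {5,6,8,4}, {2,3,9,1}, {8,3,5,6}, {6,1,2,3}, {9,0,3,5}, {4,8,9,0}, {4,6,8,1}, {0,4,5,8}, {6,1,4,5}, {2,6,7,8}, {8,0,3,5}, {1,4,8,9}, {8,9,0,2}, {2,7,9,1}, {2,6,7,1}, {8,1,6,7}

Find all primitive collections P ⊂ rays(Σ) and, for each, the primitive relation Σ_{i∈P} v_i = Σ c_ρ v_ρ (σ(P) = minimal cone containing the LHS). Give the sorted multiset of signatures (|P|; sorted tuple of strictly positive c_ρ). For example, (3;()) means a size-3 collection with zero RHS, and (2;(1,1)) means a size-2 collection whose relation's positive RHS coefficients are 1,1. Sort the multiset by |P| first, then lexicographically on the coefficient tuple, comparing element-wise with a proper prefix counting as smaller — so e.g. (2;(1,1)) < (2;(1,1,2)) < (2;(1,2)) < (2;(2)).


Δ(Σ) — 10 vertices, 15 min non-faces:

  • {0,6}:  v_{0} + v_{6} = 0  ⟹  sig = (2;())
  • {2,4}:  v_{2} + v_{4} = 0  ⟹  sig = (2;())
  • {0,1}:  v_{0} + v_{1} = v_{9}  ⟹  sig = (2;(1))
  • {2,5}:  v_{2} + v_{5} = v_{3}  ⟹  sig = (2;(1))
  • {3,4}:  v_{3} + v_{4} = v_{5}  ⟹  sig = (2;(1))
  • {6,9}:  v_{6} + v_{9} = v_{1}  ⟹  sig = (2;(1))
  • {4,7}:  v_{4} + v_{7} = v_{1} + v_{8}  ⟹  sig = (2;(1,1))
  • {5,7}:  v_{5} + v_{7} = v_{2} + v_{6}  ⟹  sig = (2;(1,1))
  • {0,7}:  v_{0} + v_{7} = v_{2} + v_{8} + v_{9}  ⟹  sig = (2;(1,1,1))
  • {3,7}:  v_{3} + v_{7} = 2·v_{2} + v_{6}  ⟹  sig = (2;(1,2))
  • {5,8,9}:  v_{5} + v_{8} + v_{9} = 0  ⟹  sig = (3;())
  • {1,2,8}:  v_{1} + v_{2} + v_{8} = v_{7}  ⟹  sig = (3;(1))
  • {1,5,8}:  v_{1} + v_{5} + v_{8} = v_{6}  ⟹  sig = (3;(1))
  • {3,8,9}:  v_{3} + v_{8} + v_{9} = v_{2}  ⟹  sig = (3;(1))
  • {1,3,8}:  v_{1} + v_{3} + v_{8} = v_{2} + v_{6}  ⟹  sig = (3;(1,1))

so the primitive-relation signature multiset is
    (2;())
    (2;())
    (2;(1))
    (2;(1))
    (2;(1))
    (2;(1))
    (2;(1,1))
    (2;(1,1))
    (2;(1,1,1))
    (2;(1,2))
    (3;())
    (3;(1))
    (3;(1))
    (3;(1))
    (3;(1,1))


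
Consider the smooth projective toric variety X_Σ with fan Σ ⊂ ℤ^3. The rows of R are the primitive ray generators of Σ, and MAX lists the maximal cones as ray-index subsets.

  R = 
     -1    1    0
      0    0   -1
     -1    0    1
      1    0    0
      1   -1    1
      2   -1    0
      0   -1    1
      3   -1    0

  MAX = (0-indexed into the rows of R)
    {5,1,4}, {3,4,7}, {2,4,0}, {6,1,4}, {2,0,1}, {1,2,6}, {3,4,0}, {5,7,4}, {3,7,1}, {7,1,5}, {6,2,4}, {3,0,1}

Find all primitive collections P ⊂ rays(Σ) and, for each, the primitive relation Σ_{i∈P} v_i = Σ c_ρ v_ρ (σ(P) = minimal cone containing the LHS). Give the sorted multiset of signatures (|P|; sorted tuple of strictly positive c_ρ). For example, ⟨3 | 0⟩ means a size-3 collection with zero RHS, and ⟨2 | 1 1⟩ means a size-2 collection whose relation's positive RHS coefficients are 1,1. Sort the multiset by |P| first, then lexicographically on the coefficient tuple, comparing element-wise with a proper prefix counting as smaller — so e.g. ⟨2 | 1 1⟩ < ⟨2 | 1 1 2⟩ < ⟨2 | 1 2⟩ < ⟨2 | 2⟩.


Σ has 14 primitive collections:

  {0,5}:  v_{0} + v_{5} = v_{3}  ⟹  sig = ⟨2 | 1⟩
  {0,6}:  v_{0} + v_{6} = v_{2}  ⟹  sig = ⟨2 | 1⟩
  {2,5}:  v_{2} + v_{5} = v_{4}  ⟹  sig = ⟨2 | 1⟩
  {3,5}:  v_{3} + v_{5} = v_{7}  ⟹  sig = ⟨2 | 1⟩
  {3,6}:  v_{3} + v_{6} = v_{4}  ⟹  sig = ⟨2 | 1⟩
  {2,3}:  v_{2} + v_{3} = v_{0} + v_{4}  ⟹  sig = ⟨2 | 1 1⟩
  {2,7}:  v_{2} + v_{7} = v_{3} + v_{4}  ⟹  sig = ⟨2 | 1 1⟩
  {6,7}:  v_{6} + v_{7} = v_{4} + v_{5}  ⟹  sig = ⟨2 | 1 1⟩
  {5,6}:  v_{5} + v_{6} = v_{1} + 2·v_{4}  ⟹  sig = ⟨2 | 1 2⟩
  {0,7}:  v_{0} + v_{7} = 2·v_{3}  ⟹  sig = ⟨2 | 2⟩
  {0,1,4}:  v_{0} + v_{1} + v_{4} = 0  ⟹  sig = ⟨3 | 0⟩
  {1,2,4}:  v_{1} + v_{2} + v_{4} = v_{6}  ⟹  sig = ⟨3 | 1⟩
  {1,3,4}:  v_{1} + v_{3} + v_{4} = v_{5}  ⟹  sig = ⟨3 | 1⟩
  {1,4,7}:  v_{1} + v_{4} + v_{7} = 2·v_{5}  ⟹  sig = ⟨3 | 2⟩

so the primitive-relation signature multiset is
    ⟨2 | 1⟩
    ⟨2 | 1⟩
    ⟨2 | 1⟩
    ⟨2 | 1⟩
    ⟨2 | 1⟩
    ⟨2 | 1 1⟩
    ⟨2 | 1 1⟩
    ⟨2 | 1 1⟩
    ⟨2 | 1 2⟩
    ⟨2 | 2⟩
    ⟨3 | 0⟩
    ⟨3 | 1⟩
    ⟨3 | 1⟩
    ⟨3 | 2⟩


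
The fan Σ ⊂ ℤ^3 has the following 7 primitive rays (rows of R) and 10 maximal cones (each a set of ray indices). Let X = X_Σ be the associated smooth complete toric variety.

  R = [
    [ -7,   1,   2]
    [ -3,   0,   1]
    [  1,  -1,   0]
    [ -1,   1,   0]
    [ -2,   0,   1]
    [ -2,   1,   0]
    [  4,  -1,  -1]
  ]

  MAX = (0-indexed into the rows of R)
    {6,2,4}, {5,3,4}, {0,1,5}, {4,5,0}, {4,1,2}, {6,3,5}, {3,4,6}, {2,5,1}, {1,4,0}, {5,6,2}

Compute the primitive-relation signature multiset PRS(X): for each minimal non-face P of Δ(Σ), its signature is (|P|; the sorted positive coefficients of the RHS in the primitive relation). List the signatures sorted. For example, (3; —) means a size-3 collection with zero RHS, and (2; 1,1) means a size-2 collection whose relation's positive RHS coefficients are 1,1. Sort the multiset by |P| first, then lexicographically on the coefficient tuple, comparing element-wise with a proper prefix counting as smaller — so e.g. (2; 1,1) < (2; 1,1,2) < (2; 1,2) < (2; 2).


Primitive collections (9):

  • {2,3}:  v_{2} + v_{3} = 0  ⟹  sig = (2; —)
  • {0,6}:  v_{0} + v_{6} = v_{1}  ⟹  sig = (2; 1)
  • {1,6}:  v_{1} + v_{6} = v_{2}  ⟹  sig = (2; 1)
  • {1,3}:  v_{1} + v_{3} = v_{4} + v_{5}  ⟹  sig = (2; 1,1)
  • {0,2}:  v_{0} + v_{2} = 2·v_{1}  ⟹  sig = (2; 2)
  • {0,3}:  v_{0} + v_{3} = 2·v_{4} + 2·v_{5}  ⟹  sig = (2; 2,2)
  • {4,5,6}:  v_{4} + v_{5} + v_{6} = 0  ⟹  sig = (3; —)
  • {1,4,5}:  v_{1} + v_{4} + v_{5} = v_{0}  ⟹  sig = (3; 1)
  • {2,4,5}:  v_{2} + v_{4} + v_{5} = v_{1}  ⟹  sig = (3; 1)

so the primitive-relation signature multiset is
[(2; —), (2; 1), (2; 1), (2; 1,1), (2; 2), (2; 2,2), (3; —), (3; 1), (3; 1)]


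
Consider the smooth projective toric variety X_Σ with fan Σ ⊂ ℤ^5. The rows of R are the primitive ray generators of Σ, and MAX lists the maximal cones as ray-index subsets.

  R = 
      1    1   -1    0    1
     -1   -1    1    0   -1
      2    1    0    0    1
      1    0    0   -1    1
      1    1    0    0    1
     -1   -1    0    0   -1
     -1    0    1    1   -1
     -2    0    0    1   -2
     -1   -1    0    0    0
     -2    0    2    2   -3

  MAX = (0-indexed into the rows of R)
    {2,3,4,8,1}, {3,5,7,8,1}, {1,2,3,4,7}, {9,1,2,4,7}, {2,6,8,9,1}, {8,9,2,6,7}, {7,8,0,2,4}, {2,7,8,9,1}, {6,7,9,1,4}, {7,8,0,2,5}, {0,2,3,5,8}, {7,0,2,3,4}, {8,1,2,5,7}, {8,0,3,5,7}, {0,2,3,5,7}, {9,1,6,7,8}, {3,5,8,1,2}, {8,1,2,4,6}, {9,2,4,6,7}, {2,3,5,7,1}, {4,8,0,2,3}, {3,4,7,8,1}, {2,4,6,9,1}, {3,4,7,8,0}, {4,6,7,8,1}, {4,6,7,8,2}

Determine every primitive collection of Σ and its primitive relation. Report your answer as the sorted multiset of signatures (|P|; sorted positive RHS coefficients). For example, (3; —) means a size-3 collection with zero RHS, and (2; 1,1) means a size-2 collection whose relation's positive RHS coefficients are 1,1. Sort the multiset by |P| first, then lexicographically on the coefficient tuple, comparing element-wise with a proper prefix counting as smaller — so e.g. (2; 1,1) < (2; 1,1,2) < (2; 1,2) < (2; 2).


The 12 primitive collections of Σ (r=10, n=5):

  P={0,1}:  v_{0} + v_{1} = 0  so sig = (2; —)
  P={4,5}:  v_{4} + v_{5} = 0  so sig = (2; —)
  P={3,6}:  v_{3} + v_{6} = v_{1} + v_{4}  so sig = (2; 1,1)
  P={0,9}:  v_{0} + v_{9} = v_{2} + v_{6} + v_{7}  so sig = (2; 1,1,1)
  P={0,6}:  v_{0} + v_{6} = v_{2} + v_{4} + v_{7} + v_{8}  so sig = (2; 1,1,1,1)
  P={5,6}:  v_{5} + v_{6} = v_{1} + v_{2} + v_{7} + v_{8}  so sig = (2; 1,1,1,1)
  P={3,9}:  v_{3} + v_{9} = 2·v_{1} + v_{2} + v_{4} + v_{7}  so sig = (2; 1,1,1,2)
  P={5,9}:  v_{5} + v_{9} = 2·v_{1} + 2·v_{2} + 2·v_{7} + v_{8}  so sig = (2; 1,2,2,2)
  P={4,8,9}:  v_{4} + v_{8} + v_{9} = 2·v_{6}  so sig = (3; 2)
  P={2,3,7,8}:  v_{2} + v_{3} + v_{7} + v_{8} = 0  so sig = (4; —)
  P={1,2,6,7}:  v_{1} + v_{2} + v_{6} + v_{7} = v_{9}  so sig = (4; 1)
  P={1,2,4,7,8}:  v_{1} + v_{2} + v_{4} + v_{7} + v_{8} = v_{6}  so sig = (5; 1)

Signatures (|P|; sorted positive RHS coefficients), sorted:
[(2; —), (2; —), (2; 1,1), (2; 1,1,1), (2; 1,1,1,1), (2; 1,1,1,1), (2; 1,1,1,2), (2; 1,2,2,2), (3; 2), (4; —), (4; 1), (5; 1)]


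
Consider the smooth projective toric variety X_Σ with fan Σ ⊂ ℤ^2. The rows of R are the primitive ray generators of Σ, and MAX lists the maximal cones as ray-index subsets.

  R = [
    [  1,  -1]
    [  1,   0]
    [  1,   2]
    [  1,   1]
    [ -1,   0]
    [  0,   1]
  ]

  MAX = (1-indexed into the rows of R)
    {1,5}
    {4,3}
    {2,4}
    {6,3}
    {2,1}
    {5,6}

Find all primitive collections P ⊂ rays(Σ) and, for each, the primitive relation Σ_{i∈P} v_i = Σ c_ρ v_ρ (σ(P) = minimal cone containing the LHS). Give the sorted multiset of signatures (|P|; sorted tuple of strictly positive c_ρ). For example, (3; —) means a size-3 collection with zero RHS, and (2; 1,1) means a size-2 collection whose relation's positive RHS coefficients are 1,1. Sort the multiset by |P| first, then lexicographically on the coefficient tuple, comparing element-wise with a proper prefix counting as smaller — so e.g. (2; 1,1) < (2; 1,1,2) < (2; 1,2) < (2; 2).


Minimal non-faces — 9 found among 6 rays, 6 max cones:

  P = {2,5}:  v_{2} + v_{5} = 0 ; sig = (2; —)
  P = {1,6}:  v_{1} + v_{6} = v_{2} ; sig = (2; 1)
  P = {2,6}:  v_{2} + v_{6} = v_{4} ; sig = (2; 1)
  P = {4,5}:  v_{4} + v_{5} = v_{6} ; sig = (2; 1)
  P = {4,6}:  v_{4} + v_{6} = v_{3} ; sig = (2; 1)
  P = {1,3}:  v_{1} + v_{3} = v_{2} + v_{4} ; sig = (2; 1,1)
  P = {1,4}:  v_{1} + v_{4} = 2·v_{2} ; sig = (2; 2)
  P = {2,3}:  v_{2} + v_{3} = 2·v_{4} ; sig = (2; 2)
  P = {3,5}:  v_{3} + v_{5} = 2·v_{6} ; sig = (2; 2)

Hence PRS(X_Σ) =
    (2; —)
    (2; 1)
    (2; 1)
    (2; 1)
    (2; 1)
    (2; 1,1)
    (2; 2)
    (2; 2)
    (2; 2)


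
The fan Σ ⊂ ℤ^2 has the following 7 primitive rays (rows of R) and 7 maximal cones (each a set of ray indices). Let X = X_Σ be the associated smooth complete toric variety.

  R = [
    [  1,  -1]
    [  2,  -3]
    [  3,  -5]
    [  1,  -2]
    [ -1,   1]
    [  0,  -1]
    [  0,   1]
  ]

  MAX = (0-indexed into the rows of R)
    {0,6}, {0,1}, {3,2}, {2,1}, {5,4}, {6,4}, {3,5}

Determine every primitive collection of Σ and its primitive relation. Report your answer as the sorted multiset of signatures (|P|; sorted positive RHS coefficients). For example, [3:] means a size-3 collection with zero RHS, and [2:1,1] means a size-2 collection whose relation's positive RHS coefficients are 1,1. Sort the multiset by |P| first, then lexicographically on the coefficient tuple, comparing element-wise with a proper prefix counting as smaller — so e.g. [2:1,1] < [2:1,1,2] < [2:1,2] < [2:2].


Minimal non-faces — 14 found among 7 rays, 7 max cones:

  P = {0,4}:  v_{0} + v_{4} = 0  ⇒ sig = [2:]
  P = {5,6}:  v_{5} + v_{6} = 0  ⇒ sig = [2:]
  P = {0,3}:  v_{0} + v_{3} = v_{1}  ⇒ sig = [2:1]
  P = {0,5}:  v_{0} + v_{5} = v_{3}  ⇒ sig = [2:1]
  P = {1,3}:  v_{1} + v_{3} = v_{2}  ⇒ sig = [2:1]
  P = {1,4}:  v_{1} + v_{4} = v_{3}  ⇒ sig = [2:1]
  P = {3,4}:  v_{3} + v_{4} = v_{5}  ⇒ sig = [2:1]
  P = {3,6}:  v_{3} + v_{6} = v_{0}  ⇒ sig = [2:1]
  P = {2,6}:  v_{2} + v_{6} = v_{0} + v_{1}  ⇒ sig = [2:1,1]
  P = {0,2}:  v_{0} + v_{2} = 2·v_{1}  ⇒ sig = [2:2]
  P = {1,5}:  v_{1} + v_{5} = 2·v_{3}  ⇒ sig = [2:2]
  P = {1,6}:  v_{1} + v_{6} = 2·v_{0}  ⇒ sig = [2:2]
  P = {2,4}:  v_{2} + v_{4} = 2·v_{3}  ⇒ sig = [2:2]
  P = {2,5}:  v_{2} + v_{5} = 3·v_{3}  ⇒ sig = [2:3]

Signatures (|P|; sorted positive RHS coefficients), sorted:
[[2:], [2:], [2:1], [2:1], [2:1], [2:1], [2:1], [2:1], [2:1,1], [2:2], [2:2], [2:2], [2:2], [2:3]]
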